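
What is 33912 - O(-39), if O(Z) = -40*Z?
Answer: 32352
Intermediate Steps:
O(Z) = -40*Z (O(Z) = -20*2*Z = -40*Z)
33912 - O(-39) = 33912 - (-40)*(-39) = 33912 - 1*1560 = 33912 - 1560 = 32352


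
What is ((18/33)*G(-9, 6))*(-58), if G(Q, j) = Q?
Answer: 3132/11 ≈ 284.73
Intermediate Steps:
((18/33)*G(-9, 6))*(-58) = ((18/33)*(-9))*(-58) = ((18*(1/33))*(-9))*(-58) = ((6/11)*(-9))*(-58) = -54/11*(-58) = 3132/11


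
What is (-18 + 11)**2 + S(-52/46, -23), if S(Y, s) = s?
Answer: 26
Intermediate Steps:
(-18 + 11)**2 + S(-52/46, -23) = (-18 + 11)**2 - 23 = (-7)**2 - 23 = 49 - 23 = 26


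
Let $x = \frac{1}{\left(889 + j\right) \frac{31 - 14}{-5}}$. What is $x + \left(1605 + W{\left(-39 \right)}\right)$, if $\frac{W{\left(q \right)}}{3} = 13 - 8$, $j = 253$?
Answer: $\frac{31450675}{19414} \approx 1620.0$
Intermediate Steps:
$W{\left(q \right)} = 15$ ($W{\left(q \right)} = 3 \left(13 - 8\right) = 3 \cdot 5 = 15$)
$x = - \frac{5}{19414}$ ($x = \frac{1}{\left(889 + 253\right) \frac{31 - 14}{-5}} = \frac{1}{1142 \left(\left(- \frac{1}{5}\right) 17\right)} = \frac{1}{1142 \left(- \frac{17}{5}\right)} = \frac{1}{1142} \left(- \frac{5}{17}\right) = - \frac{5}{19414} \approx -0.00025755$)
$x + \left(1605 + W{\left(-39 \right)}\right) = - \frac{5}{19414} + \left(1605 + 15\right) = - \frac{5}{19414} + 1620 = \frac{31450675}{19414}$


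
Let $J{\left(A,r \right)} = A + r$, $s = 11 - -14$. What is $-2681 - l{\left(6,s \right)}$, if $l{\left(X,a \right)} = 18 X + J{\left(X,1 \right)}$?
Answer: $-2796$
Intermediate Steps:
$s = 25$ ($s = 11 + 14 = 25$)
$l{\left(X,a \right)} = 1 + 19 X$ ($l{\left(X,a \right)} = 18 X + \left(X + 1\right) = 18 X + \left(1 + X\right) = 1 + 19 X$)
$-2681 - l{\left(6,s \right)} = -2681 - \left(1 + 19 \cdot 6\right) = -2681 - \left(1 + 114\right) = -2681 - 115 = -2796$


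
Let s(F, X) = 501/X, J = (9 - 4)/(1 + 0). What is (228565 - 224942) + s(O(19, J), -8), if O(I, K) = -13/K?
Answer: 28483/8 ≈ 3560.4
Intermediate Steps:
J = 5 (J = 5/1 = 5*1 = 5)
(228565 - 224942) + s(O(19, J), -8) = (228565 - 224942) + 501/(-8) = 3623 + 501*(-1/8) = 3623 - 501/8 = 28483/8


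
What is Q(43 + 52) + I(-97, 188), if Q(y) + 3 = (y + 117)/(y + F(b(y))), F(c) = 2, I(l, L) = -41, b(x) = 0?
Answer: -4056/97 ≈ -41.814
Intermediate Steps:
Q(y) = -3 + (117 + y)/(2 + y) (Q(y) = -3 + (y + 117)/(y + 2) = -3 + (117 + y)/(2 + y))
Q(43 + 52) + I(-97, 188) = (111 - 2*(43 + 52))/(2 + (43 + 52)) - 41 = (111 - 2*95)/(2 + 95) - 41 = (111 - 190)/97 - 41 = (1/97)*(-79) - 41 = -79/97 - 41 = -4056/97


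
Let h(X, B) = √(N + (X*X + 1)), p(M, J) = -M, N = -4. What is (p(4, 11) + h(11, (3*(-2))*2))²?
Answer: (4 - √118)² ≈ 47.098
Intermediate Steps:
h(X, B) = √(-3 + X²) (h(X, B) = √(-4 + (X*X + 1)) = √(-4 + (X² + 1)) = √(-4 + (1 + X²)) = √(-3 + X²))
(p(4, 11) + h(11, (3*(-2))*2))² = (-1*4 + √(-3 + 11²))² = (-4 + √(-3 + 121))² = (-4 + √118)²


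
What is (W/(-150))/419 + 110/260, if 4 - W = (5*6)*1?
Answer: 346013/817050 ≈ 0.42349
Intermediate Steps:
W = -26 (W = 4 - 5*6 = 4 - 30 = -26)
(W/(-150))/419 + 110/260 = -26/(-150)/419 + 110/260 = -26*(-1/150)*(1/419) + 110*(1/260) = (13/75)*(1/419) + 11/26 = 13/31425 + 11/26 = 346013/817050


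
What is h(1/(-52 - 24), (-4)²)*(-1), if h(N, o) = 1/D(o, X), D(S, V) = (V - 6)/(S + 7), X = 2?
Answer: 23/4 ≈ 5.7500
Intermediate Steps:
D(S, V) = (-6 + V)/(7 + S)
h(N, o) = -7/4 - o/4 (h(N, o) = 1/((-6 + 2)/(7 + o)) = 1/(-4/(7 + o)) = -7/4 - o/4)
h(1/(-52 - 24), (-4)²)*(-1) = (-7/4 - ¼*(-4)²)*(-1) = (-7/4 - ¼*16)*(-1) = (-7/4 - 4)*(-1) = -23/4*(-1) = 23/4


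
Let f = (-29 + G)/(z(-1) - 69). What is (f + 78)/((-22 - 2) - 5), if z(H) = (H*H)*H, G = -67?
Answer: -2778/1015 ≈ -2.7369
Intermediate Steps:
z(H) = H³ (z(H) = H²*H = H³)
f = 48/35 (f = (-29 - 67)/((-1)³ - 69) = -96/(-1 - 69) = -96/(-70) = -96*(-1/70) = 48/35 ≈ 1.3714)
(f + 78)/((-22 - 2) - 5) = (48/35 + 78)/((-22 - 2) - 5) = 2778/(35*(-24 - 5)) = (2778/35)/(-29) = (2778/35)*(-1/29) = -2778/1015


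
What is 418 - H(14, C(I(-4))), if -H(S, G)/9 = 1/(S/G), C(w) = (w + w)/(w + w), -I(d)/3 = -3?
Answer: 5861/14 ≈ 418.64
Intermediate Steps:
I(d) = 9 (I(d) = -3*(-3) = 9)
C(w) = 1 (C(w) = (2*w)/((2*w)) = (2*w)*(1/(2*w)) = 1)
H(S, G) = -9*G/S
418 - H(14, C(I(-4))) = 418 - (-9)/14 = 418 - 1*(-9/14) = 418 + 9/14 = 5861/14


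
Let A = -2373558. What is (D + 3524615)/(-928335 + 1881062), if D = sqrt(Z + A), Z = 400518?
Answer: 3524615/952727 + 4*I*sqrt(123315)/952727 ≈ 3.6995 + 0.0014743*I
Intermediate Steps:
D = 4*I*sqrt(123315) (D = sqrt(400518 - 2373558) = sqrt(-1973040) = 4*I*sqrt(123315) ≈ 1404.6*I)
(D + 3524615)/(-928335 + 1881062) = (4*I*sqrt(123315) + 3524615)/(-928335 + 1881062) = (3524615 + 4*I*sqrt(123315))/952727 = (3524615 + 4*I*sqrt(123315))*(1/952727) = 3524615/952727 + 4*I*sqrt(123315)/952727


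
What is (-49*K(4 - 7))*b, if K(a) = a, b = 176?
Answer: 25872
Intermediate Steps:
(-49*K(4 - 7))*b = -49*(4 - 7)*176 = -49*(-3)*176 = 147*176 = 25872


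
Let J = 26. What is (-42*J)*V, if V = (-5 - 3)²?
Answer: -69888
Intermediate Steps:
V = 64 (V = (-8)² = 64)
(-42*J)*V = -42*26*64 = -1092*64 = -69888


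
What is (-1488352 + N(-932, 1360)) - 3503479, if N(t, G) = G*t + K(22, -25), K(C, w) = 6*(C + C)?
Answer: -6259087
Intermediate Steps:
K(C, w) = 12*C (K(C, w) = 6*(2*C) = 12*C)
N(t, G) = 264 + G*t (N(t, G) = G*t + 12*22 = G*t + 264 = 264 + G*t)
(-1488352 + N(-932, 1360)) - 3503479 = (-1488352 + (264 + 1360*(-932))) - 3503479 = (-1488352 + (264 - 1267520)) - 3503479 = (-1488352 - 1267256) - 3503479 = -2755608 - 3503479 = -6259087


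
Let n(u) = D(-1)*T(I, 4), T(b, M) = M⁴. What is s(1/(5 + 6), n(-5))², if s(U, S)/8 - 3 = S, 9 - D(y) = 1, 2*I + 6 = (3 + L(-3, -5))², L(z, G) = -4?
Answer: 269222464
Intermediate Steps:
I = -5/2 (I = -3 + (3 - 4)²/2 = -3 + (½)*(-1)² = -3 + (½)*1 = -3 + ½ = -5/2 ≈ -2.5000)
D(y) = 8 (D(y) = 9 - 1*1 = 9 - 1 = 8)
n(u) = 2048 (n(u) = 8*4⁴ = 8*256 = 2048)
s(U, S) = 24 + 8*S
s(1/(5 + 6), n(-5))² = (24 + 8*2048)² = (24 + 16384)² = 16408² = 269222464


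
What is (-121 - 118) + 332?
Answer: 93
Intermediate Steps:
(-121 - 118) + 332 = -239 + 332 = 93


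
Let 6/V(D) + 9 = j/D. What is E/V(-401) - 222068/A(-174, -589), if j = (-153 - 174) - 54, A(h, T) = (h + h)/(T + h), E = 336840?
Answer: -81676511/87 ≈ -9.3881e+5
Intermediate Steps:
A(h, T) = 2*h/(T + h) (A(h, T) = (2*h)/(T + h) = 2*h/(T + h))
j = -381 (j = -327 - 54 = -381)
V(D) = 6/(-9 - 381/D)
E/V(-401) - 222068/A(-174, -589) = 336840/((-2*(-401)/(127 + 3*(-401)))) - 222068/(2*(-174)/(-589 - 174)) = 336840/((-2*(-401)/(127 - 1203))) - 222068/(2*(-174)/(-763)) = 336840/((-2*(-401)/(-1076))) - 222068/(2*(-174)*(-1/763)) = 336840/((-2*(-401)*(-1/1076))) - 222068/348/763 = 336840/(-401/538) - 222068*763/348 = 336840*(-538/401) - 42359471/87 = -451920 - 42359471/87 = -81676511/87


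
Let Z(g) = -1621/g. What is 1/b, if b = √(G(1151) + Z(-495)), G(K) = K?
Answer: 3*√31425130/571366 ≈ 0.029434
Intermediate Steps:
b = √31425130/165 (b = √(1151 - 1621/(-495)) = √(1151 - 1621*(-1/495)) = √(1151 + 1621/495) = √(571366/495) = √31425130/165 ≈ 33.975)
1/b = 1/(√31425130/165) = 3*√31425130/571366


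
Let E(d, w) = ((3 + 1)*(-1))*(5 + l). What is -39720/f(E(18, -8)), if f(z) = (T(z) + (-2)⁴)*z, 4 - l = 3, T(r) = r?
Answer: -1655/8 ≈ -206.88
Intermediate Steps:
l = 1 (l = 4 - 1*3 = 4 - 3 = 1)
E(d, w) = -24 (E(d, w) = ((3 + 1)*(-1))*(5 + 1) = (4*(-1))*6 = -4*6 = -24)
f(z) = z*(16 + z) (f(z) = (z + (-2)⁴)*z = (z + 16)*z = (16 + z)*z = z*(16 + z))
-39720/f(E(18, -8)) = -39720*(-1/(24*(16 - 24))) = -39720/((-24*(-8))) = -39720/192 = -39720*1/192 = -1655/8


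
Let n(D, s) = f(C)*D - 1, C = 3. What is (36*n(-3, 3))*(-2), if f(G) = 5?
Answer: 1152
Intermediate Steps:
n(D, s) = -1 + 5*D (n(D, s) = 5*D - 1 = -1 + 5*D)
(36*n(-3, 3))*(-2) = (36*(-1 + 5*(-3)))*(-2) = (36*(-1 - 15))*(-2) = (36*(-16))*(-2) = -576*(-2) = 1152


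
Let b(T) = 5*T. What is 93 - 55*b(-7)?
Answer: 2018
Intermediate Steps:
93 - 55*b(-7) = 93 - 275*(-7) = 93 - 55*(-35) = 93 + 1925 = 2018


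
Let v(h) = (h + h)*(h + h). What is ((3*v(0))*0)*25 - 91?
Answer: -91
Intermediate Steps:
v(h) = 4*h**2 (v(h) = (2*h)*(2*h) = 4*h**2)
((3*v(0))*0)*25 - 91 = ((3*(4*0**2))*0)*25 - 91 = ((3*(4*0))*0)*25 - 91 = ((3*0)*0)*25 - 91 = (0*0)*25 - 91 = 0*25 - 91 = 0 - 91 = -91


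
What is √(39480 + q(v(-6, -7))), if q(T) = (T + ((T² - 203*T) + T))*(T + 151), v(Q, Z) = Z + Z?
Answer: 5*√18074 ≈ 672.20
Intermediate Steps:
v(Q, Z) = 2*Z
q(T) = (151 + T)*(T² - 201*T) (q(T) = (T + (T² - 202*T))*(151 + T) = (T² - 201*T)*(151 + T) = (151 + T)*(T² - 201*T))
√(39480 + q(v(-6, -7))) = √(39480 + (2*(-7))*(-30351 + (2*(-7))² - 100*(-7))) = √(39480 - 14*(-30351 + (-14)² - 50*(-14))) = √(39480 - 14*(-30351 + 196 + 700)) = √(39480 - 14*(-29455)) = √(39480 + 412370) = √451850 = 5*√18074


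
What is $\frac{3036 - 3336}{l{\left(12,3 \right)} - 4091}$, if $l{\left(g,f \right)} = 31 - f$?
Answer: $\frac{300}{4063} \approx 0.073837$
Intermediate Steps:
$\frac{3036 - 3336}{l{\left(12,3 \right)} - 4091} = \frac{3036 - 3336}{\left(31 - 3\right) - 4091} = \frac{3036 - 3336}{28 - 4091} = - \frac{300}{-4063} = \left(-300\right) \left(- \frac{1}{4063}\right) = \frac{300}{4063}$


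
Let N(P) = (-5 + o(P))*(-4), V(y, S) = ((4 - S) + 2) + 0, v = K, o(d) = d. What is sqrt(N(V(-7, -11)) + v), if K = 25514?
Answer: sqrt(25466) ≈ 159.58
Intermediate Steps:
v = 25514
V(y, S) = 6 - S (V(y, S) = (6 - S) + 0 = 6 - S)
N(P) = 20 - 4*P (N(P) = (-5 + P)*(-4) = 20 - 4*P)
sqrt(N(V(-7, -11)) + v) = sqrt((20 - 4*(6 - 1*(-11))) + 25514) = sqrt((20 - 4*(6 + 11)) + 25514) = sqrt((20 - 4*17) + 25514) = sqrt((20 - 68) + 25514) = sqrt(-48 + 25514) = sqrt(25466)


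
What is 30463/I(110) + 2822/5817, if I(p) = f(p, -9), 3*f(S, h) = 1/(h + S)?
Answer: 53692593935/5817 ≈ 9.2303e+6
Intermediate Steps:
f(S, h) = 1/(3*(S + h)) (f(S, h) = 1/(3*(h + S)) = 1/(3*(S + h)))
I(p) = 1/(3*(-9 + p)) (I(p) = 1/(3*(p - 9)) = 1/(3*(-9 + p)))
30463/I(110) + 2822/5817 = 30463/((1/(3*(-9 + 110)))) + 2822/5817 = 30463/(((⅓)/101)) + 2822*(1/5817) = 30463/(((⅓)*(1/101))) + 2822/5817 = 30463/(1/303) + 2822/5817 = 30463*303 + 2822/5817 = 9230289 + 2822/5817 = 53692593935/5817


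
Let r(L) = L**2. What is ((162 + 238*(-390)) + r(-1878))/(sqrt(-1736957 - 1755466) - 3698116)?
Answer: -12700166118216/13676065441879 - 113329458*I*sqrt(3207)/13676065441879 ≈ -0.92864 - 0.00046928*I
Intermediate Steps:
((162 + 238*(-390)) + r(-1878))/(sqrt(-1736957 - 1755466) - 3698116) = ((162 + 238*(-390)) + (-1878)**2)/(sqrt(-1736957 - 1755466) - 3698116) = ((162 - 92820) + 3526884)/(sqrt(-3492423) - 3698116) = (-92658 + 3526884)/(33*I*sqrt(3207) - 3698116) = 3434226/(-3698116 + 33*I*sqrt(3207))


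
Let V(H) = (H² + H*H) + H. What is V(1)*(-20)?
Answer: -60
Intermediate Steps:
V(H) = H + 2*H² (V(H) = (H² + H²) + H = 2*H² + H = H + 2*H²)
V(1)*(-20) = (1*(1 + 2*1))*(-20) = (1*(1 + 2))*(-20) = (1*3)*(-20) = 3*(-20) = -60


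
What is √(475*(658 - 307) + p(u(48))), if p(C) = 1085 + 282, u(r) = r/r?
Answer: 2*√42023 ≈ 409.99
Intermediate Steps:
u(r) = 1
p(C) = 1367
√(475*(658 - 307) + p(u(48))) = √(475*(658 - 307) + 1367) = √(475*351 + 1367) = √(166725 + 1367) = √168092 = 2*√42023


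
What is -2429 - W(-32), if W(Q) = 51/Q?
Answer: -77677/32 ≈ -2427.4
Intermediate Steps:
-2429 - W(-32) = -2429 - 51/(-32) = -2429 - 51*(-1)/32 = -2429 - 1*(-51/32) = -2429 + 51/32 = -77677/32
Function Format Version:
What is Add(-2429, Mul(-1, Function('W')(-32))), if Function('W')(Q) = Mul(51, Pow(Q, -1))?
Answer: Rational(-77677, 32) ≈ -2427.4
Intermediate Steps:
Add(-2429, Mul(-1, Function('W')(-32))) = Add(-2429, Mul(-1, Mul(51, Pow(-32, -1)))) = Add(-2429, Mul(-1, Mul(51, Rational(-1, 32)))) = Add(-2429, Mul(-1, Rational(-51, 32))) = Add(-2429, Rational(51, 32)) = Rational(-77677, 32)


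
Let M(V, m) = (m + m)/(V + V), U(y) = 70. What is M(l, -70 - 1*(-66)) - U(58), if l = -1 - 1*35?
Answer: -629/9 ≈ -69.889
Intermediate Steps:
l = -36 (l = -1 - 35 = -36)
M(V, m) = m/V (M(V, m) = (2*m)/((2*V)) = (2*m)*(1/(2*V)) = m/V)
M(l, -70 - 1*(-66)) - U(58) = (-70 - 1*(-66))/(-36) - 1*70 = (-70 + 66)*(-1/36) - 70 = -4*(-1/36) - 70 = ⅑ - 70 = -629/9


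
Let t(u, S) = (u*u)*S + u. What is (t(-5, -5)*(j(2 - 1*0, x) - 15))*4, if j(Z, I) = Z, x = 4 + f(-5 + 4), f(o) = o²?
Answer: 6760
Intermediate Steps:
t(u, S) = u + S*u² (t(u, S) = u²*S + u = S*u² + u = u + S*u²)
x = 5 (x = 4 + (-5 + 4)² = 4 + (-1)² = 4 + 1 = 5)
(t(-5, -5)*(j(2 - 1*0, x) - 15))*4 = ((-5*(1 - 5*(-5)))*((2 - 1*0) - 15))*4 = ((-5*(1 + 25))*((2 + 0) - 15))*4 = ((-5*26)*(2 - 15))*4 = -130*(-13)*4 = 1690*4 = 6760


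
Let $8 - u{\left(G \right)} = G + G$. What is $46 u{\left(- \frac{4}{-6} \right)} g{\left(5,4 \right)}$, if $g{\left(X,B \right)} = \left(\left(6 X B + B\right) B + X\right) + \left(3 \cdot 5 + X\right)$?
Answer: $\frac{479320}{3} \approx 1.5977 \cdot 10^{5}$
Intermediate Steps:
$u{\left(G \right)} = 8 - 2 G$ ($u{\left(G \right)} = 8 - \left(G + G\right) = 8 - 2 G$)
$g{\left(X,B \right)} = 15 + 2 X + B \left(B + 6 B X\right)$ ($g{\left(X,B \right)} = \left(\left(6 B X + B\right) B + X\right) + \left(15 + X\right) = \left(\left(B + 6 B X\right) B + X\right) + \left(15 + X\right) = \left(B \left(B + 6 B X\right) + X\right) + \left(15 + X\right) = \left(X + B \left(B + 6 B X\right)\right) + \left(15 + X\right) = 15 + 2 X + B \left(B + 6 B X\right)$)
$46 u{\left(- \frac{4}{-6} \right)} g{\left(5,4 \right)} = 46 \left(8 - 2 \left(- \frac{4}{-6}\right)\right) \left(15 + 4^{2} + 2 \cdot 5 + 6 \cdot 5 \cdot 4^{2}\right) = 46 \left(8 - 2 \left(\left(-4\right) \left(- \frac{1}{6}\right)\right)\right) \left(15 + 16 + 10 + 6 \cdot 5 \cdot 16\right) = 46 \left(8 - \frac{4}{3}\right) \left(15 + 16 + 10 + 480\right) = 46 \left(8 - \frac{4}{3}\right) 521 = 46 \cdot \frac{20}{3} \cdot 521 = \frac{920}{3} \cdot 521 = \frac{479320}{3}$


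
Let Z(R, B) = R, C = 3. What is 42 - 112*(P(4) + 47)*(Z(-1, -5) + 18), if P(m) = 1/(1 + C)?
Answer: -89922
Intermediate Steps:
P(m) = ¼ (P(m) = 1/(1 + 3) = 1/4 = ¼)
42 - 112*(P(4) + 47)*(Z(-1, -5) + 18) = 42 - 112*(¼ + 47)*(-1 + 18) = 42 - 5292*17 = 42 - 112*3213/4 = 42 - 89964 = -89922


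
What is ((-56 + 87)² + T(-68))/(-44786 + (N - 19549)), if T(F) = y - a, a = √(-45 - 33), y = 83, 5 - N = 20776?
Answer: -522/42553 + I*√78/85106 ≈ -0.012267 + 0.00010377*I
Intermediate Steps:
N = -20771 (N = 5 - 1*20776 = 5 - 20776 = -20771)
a = I*√78 (a = √(-78) = I*√78 ≈ 8.8318*I)
T(F) = 83 - I*√78
((-56 + 87)² + T(-68))/(-44786 + (N - 19549)) = ((-56 + 87)² + (83 - I*√78))/(-44786 + (-20771 - 19549)) = (31² + (83 - I*√78))/(-44786 - 40320) = (961 + (83 - I*√78))/(-85106) = (1044 - I*√78)*(-1/85106) = -522/42553 + I*√78/85106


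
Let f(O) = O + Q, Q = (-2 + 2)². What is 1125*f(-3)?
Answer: -3375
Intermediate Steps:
Q = 0 (Q = 0² = 0)
f(O) = O (f(O) = O + 0 = O)
1125*f(-3) = 1125*(-3) = -3375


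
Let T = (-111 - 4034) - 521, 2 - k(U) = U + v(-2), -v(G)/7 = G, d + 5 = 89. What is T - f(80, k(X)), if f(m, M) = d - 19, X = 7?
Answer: -4731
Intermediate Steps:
d = 84 (d = -5 + 89 = 84)
v(G) = -7*G
k(U) = -12 - U (k(U) = 2 - (U - 7*(-2)) = 2 - (U + 14) = 2 - (14 + U) = 2 + (-14 - U) = -12 - U)
f(m, M) = 65 (f(m, M) = 84 - 19 = 65)
T = -4666 (T = -4145 - 521 = -4666)
T - f(80, k(X)) = -4666 - 1*65 = -4666 - 65 = -4731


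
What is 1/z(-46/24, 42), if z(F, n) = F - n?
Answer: -12/527 ≈ -0.022770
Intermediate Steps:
1/z(-46/24, 42) = 1/(-46/24 - 1*42) = 1/(-46*1/24 - 42) = 1/(-23/12 - 42) = 1/(-527/12) = -12/527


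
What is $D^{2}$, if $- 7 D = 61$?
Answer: $\frac{3721}{49} \approx 75.939$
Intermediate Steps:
$D = - \frac{61}{7}$ ($D = \left(- \frac{1}{7}\right) 61 = - \frac{61}{7} \approx -8.7143$)
$D^{2} = \left(- \frac{61}{7}\right)^{2} = \frac{3721}{49}$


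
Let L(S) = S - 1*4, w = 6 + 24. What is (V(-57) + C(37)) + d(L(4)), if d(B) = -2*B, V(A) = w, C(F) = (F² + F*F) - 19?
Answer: 2749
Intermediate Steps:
C(F) = -19 + 2*F² (C(F) = (F² + F²) - 19 = 2*F² - 19 = -19 + 2*F²)
w = 30
V(A) = 30
L(S) = -4 + S (L(S) = S - 4 = -4 + S)
(V(-57) + C(37)) + d(L(4)) = (30 + (-19 + 2*37²)) - 2*(-4 + 4) = (30 + (-19 + 2*1369)) - 2*0 = (30 + (-19 + 2738)) + 0 = (30 + 2719) + 0 = 2749 + 0 = 2749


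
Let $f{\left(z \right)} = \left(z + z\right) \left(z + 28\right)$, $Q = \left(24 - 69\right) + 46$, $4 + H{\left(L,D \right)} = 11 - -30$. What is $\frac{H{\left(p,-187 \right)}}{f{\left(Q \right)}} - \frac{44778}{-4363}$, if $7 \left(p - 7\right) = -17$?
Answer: $\frac{2758555}{253054} \approx 10.901$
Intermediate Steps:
$p = \frac{32}{7}$ ($p = 7 + \frac{1}{7} \left(-17\right) = 7 - \frac{17}{7} = \frac{32}{7} \approx 4.5714$)
$H{\left(L,D \right)} = 37$ ($H{\left(L,D \right)} = -4 + \left(11 - -30\right) = -4 + \left(11 + 30\right) = -4 + 41 = 37$)
$Q = 1$ ($Q = -45 + 46 = 1$)
$f{\left(z \right)} = 2 z \left(28 + z\right)$
$\frac{H{\left(p,-187 \right)}}{f{\left(Q \right)}} - \frac{44778}{-4363} = \frac{37}{2 \cdot 1 \left(28 + 1\right)} - \frac{44778}{-4363} = \frac{37}{2 \cdot 1 \cdot 29} - - \frac{44778}{4363} = \frac{37}{58} + \frac{44778}{4363} = \frac{2758555}{253054}$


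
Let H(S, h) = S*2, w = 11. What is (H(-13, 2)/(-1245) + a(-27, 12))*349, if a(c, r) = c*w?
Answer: -129038911/1245 ≈ -1.0365e+5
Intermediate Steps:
a(c, r) = 11*c (a(c, r) = c*11 = 11*c)
H(S, h) = 2*S
(H(-13, 2)/(-1245) + a(-27, 12))*349 = ((2*(-13))/(-1245) + 11*(-27))*349 = (-26*(-1/1245) - 297)*349 = (26/1245 - 297)*349 = -369739/1245*349 = -129038911/1245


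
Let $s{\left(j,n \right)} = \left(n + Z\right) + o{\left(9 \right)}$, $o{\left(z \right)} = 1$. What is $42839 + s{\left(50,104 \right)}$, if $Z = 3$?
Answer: $42947$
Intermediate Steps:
$s{\left(j,n \right)} = 4 + n$ ($s{\left(j,n \right)} = \left(n + 3\right) + 1 = \left(3 + n\right) + 1 = 4 + n$)
$42839 + s{\left(50,104 \right)} = 42839 + \left(4 + 104\right) = 42839 + 108 = 42947$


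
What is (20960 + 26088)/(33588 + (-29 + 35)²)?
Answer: 5881/4203 ≈ 1.3992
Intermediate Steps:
(20960 + 26088)/(33588 + (-29 + 35)²) = 47048/(33588 + 6²) = 47048/(33588 + 36) = 47048/33624 = 47048*(1/33624) = 5881/4203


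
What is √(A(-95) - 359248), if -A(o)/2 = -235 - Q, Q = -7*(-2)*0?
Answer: 7*I*√7322 ≈ 598.98*I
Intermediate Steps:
Q = 0 (Q = 14*0 = 0)
A(o) = 470 (A(o) = -2*(-235 - 1*0) = -2*(-235 + 0) = -2*(-235) = 470)
√(A(-95) - 359248) = √(470 - 359248) = √(-358778) = 7*I*√7322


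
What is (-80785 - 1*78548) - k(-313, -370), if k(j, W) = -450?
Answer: -158883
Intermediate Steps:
(-80785 - 1*78548) - k(-313, -370) = (-80785 - 1*78548) - 1*(-450) = (-80785 - 78548) + 450 = -159333 + 450 = -158883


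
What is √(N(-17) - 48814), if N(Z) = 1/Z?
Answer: I*√14107263/17 ≈ 220.94*I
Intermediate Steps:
√(N(-17) - 48814) = √(1/(-17) - 48814) = √(-1/17 - 48814) = √(-829839/17) = I*√14107263/17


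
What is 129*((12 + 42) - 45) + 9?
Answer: 1170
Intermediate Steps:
129*((12 + 42) - 45) + 9 = 129*(54 - 45) + 9 = 129*9 + 9 = 1161 + 9 = 1170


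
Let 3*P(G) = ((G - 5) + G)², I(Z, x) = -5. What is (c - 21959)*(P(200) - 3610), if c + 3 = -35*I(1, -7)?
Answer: -3163363465/3 ≈ -1.0545e+9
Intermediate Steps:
P(G) = (-5 + 2*G)²/3 (P(G) = ((G - 5) + G)²/3 = ((-5 + G) + G)²/3 = (-5 + 2*G)²/3)
c = 172 (c = -3 - 35*(-5) = -3 + 175 = 172)
(c - 21959)*(P(200) - 3610) = (172 - 21959)*((-5 + 2*200)²/3 - 3610) = -21787*((-5 + 400)²/3 - 3610) = -21787*((⅓)*395² - 3610) = -21787*((⅓)*156025 - 3610) = -21787*(156025/3 - 3610) = -21787*145195/3 = -3163363465/3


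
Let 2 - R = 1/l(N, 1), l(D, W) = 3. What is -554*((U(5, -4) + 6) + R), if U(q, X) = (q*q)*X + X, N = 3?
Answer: 160106/3 ≈ 53369.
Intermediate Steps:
U(q, X) = X + X*q² (U(q, X) = q²*X + X = X*q² + X = X + X*q²)
R = 5/3 (R = 2 - 1/3 = 2 - 1*⅓ = 2 - ⅓ = 5/3 ≈ 1.6667)
-554*((U(5, -4) + 6) + R) = -554*((-4*(1 + 5²) + 6) + 5/3) = -554*((-4*(1 + 25) + 6) + 5/3) = -554*((-4*26 + 6) + 5/3) = -554*((-104 + 6) + 5/3) = -554*(-98 + 5/3) = -554*(-289/3) = 160106/3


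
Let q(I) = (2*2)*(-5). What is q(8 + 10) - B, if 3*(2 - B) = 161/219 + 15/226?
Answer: -3226933/148482 ≈ -21.733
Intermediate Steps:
q(I) = -20 (q(I) = 4*(-5) = -20)
B = 257293/148482 (B = 2 - (161/219 + 15/226)/3 = 2 - 1/3*39671/49494 = 2 - 39671/148482 = 257293/148482 ≈ 1.7328)
q(8 + 10) - B = -20 - 1*257293/148482 = -20 - 257293/148482 = -3226933/148482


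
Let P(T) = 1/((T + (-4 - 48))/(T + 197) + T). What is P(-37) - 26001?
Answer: -156240169/6009 ≈ -26001.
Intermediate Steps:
P(T) = 1/(T + (-52 + T)/(197 + T)) (P(T) = 1/((T - 52)/(197 + T) + T) = 1/((-52 + T)/(197 + T) + T) = 1/(T + (-52 + T)/(197 + T)))
P(-37) - 26001 = (197 - 37)/(-52 + (-37)**2 + 198*(-37)) - 26001 = 160/(-52 + 1369 - 7326) - 26001 = 160/(-6009) - 26001 = -1/6009*160 - 26001 = -160/6009 - 26001 = -156240169/6009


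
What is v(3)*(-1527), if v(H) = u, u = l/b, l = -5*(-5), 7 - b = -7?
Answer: -38175/14 ≈ -2726.8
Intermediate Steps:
b = 14 (b = 7 - 1*(-7) = 7 + 7 = 14)
l = 25
u = 25/14 ≈ 1.7857
v(H) = 25/14
v(3)*(-1527) = (25/14)*(-1527) = -38175/14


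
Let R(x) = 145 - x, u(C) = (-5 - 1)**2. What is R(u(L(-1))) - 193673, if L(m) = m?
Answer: -193564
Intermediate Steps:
u(C) = 36 (u(C) = (-6)**2 = 36)
R(u(L(-1))) - 193673 = (145 - 1*36) - 193673 = (145 - 36) - 193673 = 109 - 193673 = -193564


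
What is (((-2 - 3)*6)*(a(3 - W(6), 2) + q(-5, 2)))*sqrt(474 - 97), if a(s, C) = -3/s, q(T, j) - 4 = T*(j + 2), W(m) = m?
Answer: 450*sqrt(377) ≈ 8737.4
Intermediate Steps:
q(T, j) = 4 + T*(2 + j) (q(T, j) = 4 + T*(j + 2) = 4 + T*(2 + j))
(((-2 - 3)*6)*(a(3 - W(6), 2) + q(-5, 2)))*sqrt(474 - 97) = (((-2 - 3)*6)*(-3/(3 - 1*6) + (4 + 2*(-5) - 5*2)))*sqrt(474 - 97) = ((-5*6)*(-3/(3 - 6) + (4 - 10 - 10)))*sqrt(377) = (-30*(-3/(-3) - 16))*sqrt(377) = (-30*(-3*(-1/3) - 16))*sqrt(377) = (-30*(1 - 16))*sqrt(377) = (-30*(-15))*sqrt(377) = 450*sqrt(377)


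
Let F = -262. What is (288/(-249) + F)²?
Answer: 477072964/6889 ≈ 69251.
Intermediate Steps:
(288/(-249) + F)² = (288/(-249) - 262)² = (288*(-1/249) - 262)² = (-96/83 - 262)² = (-21842/83)² = 477072964/6889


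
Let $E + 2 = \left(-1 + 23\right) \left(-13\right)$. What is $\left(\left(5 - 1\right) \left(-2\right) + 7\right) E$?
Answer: $288$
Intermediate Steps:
$E = -288$ ($E = -2 + \left(-1 + 23\right) \left(-13\right) = -2 + 22 \left(-13\right) = -2 - 286 = -288$)
$\left(\left(5 - 1\right) \left(-2\right) + 7\right) E = \left(\left(5 - 1\right) \left(-2\right) + 7\right) \left(-288\right) = \left(4 \left(-2\right) + 7\right) \left(-288\right) = \left(-8 + 7\right) \left(-288\right) = \left(-1\right) \left(-288\right) = 288$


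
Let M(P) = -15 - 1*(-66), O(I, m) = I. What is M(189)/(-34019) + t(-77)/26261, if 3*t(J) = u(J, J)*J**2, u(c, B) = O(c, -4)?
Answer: -15534814060/2680118877 ≈ -5.7963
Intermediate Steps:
u(c, B) = c
t(J) = J**3/3 (t(J) = (J*J**2)/3 = J**3/3)
M(P) = 51 (M(P) = -15 + 66 = 51)
M(189)/(-34019) + t(-77)/26261 = 51/(-34019) + ((1/3)*(-77)**3)/26261 = 51*(-1/34019) + ((1/3)*(-456533))*(1/26261) = -51/34019 - 456533/3*1/26261 = -51/34019 - 456533/78783 = -15534814060/2680118877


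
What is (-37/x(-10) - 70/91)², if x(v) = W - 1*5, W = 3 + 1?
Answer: 221841/169 ≈ 1312.7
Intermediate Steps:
W = 4
x(v) = -1 (x(v) = 4 - 1*5 = 4 - 5 = -1)
(-37/x(-10) - 70/91)² = (-37/(-1) - 70/91)² = (-37*(-1) - 70*1/91)² = (37 - 10/13)² = (471/13)² = 221841/169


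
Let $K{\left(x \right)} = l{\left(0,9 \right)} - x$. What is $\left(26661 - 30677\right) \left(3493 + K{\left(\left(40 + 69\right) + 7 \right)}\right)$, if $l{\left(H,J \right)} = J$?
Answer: $-13598176$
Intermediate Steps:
$K{\left(x \right)} = 9 - x$
$\left(26661 - 30677\right) \left(3493 + K{\left(\left(40 + 69\right) + 7 \right)}\right) = \left(26661 - 30677\right) \left(3493 + \left(9 - \left(\left(40 + 69\right) + 7\right)\right)\right) = - 4016 \left(3493 + \left(9 - \left(109 + 7\right)\right)\right) = - 4016 \left(3493 + \left(9 - 116\right)\right) = - 4016 \left(3493 - 107\right) = \left(-4016\right) 3386 = -13598176$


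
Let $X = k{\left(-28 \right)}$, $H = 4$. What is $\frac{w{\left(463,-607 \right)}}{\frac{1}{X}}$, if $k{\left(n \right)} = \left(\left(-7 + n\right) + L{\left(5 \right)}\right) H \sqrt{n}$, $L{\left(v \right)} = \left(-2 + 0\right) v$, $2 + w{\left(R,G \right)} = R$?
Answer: $- 165960 i \sqrt{7} \approx - 4.3909 \cdot 10^{5} i$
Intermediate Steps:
$w{\left(R,G \right)} = -2 + R$
$L{\left(v \right)} = - 2 v$
$k{\left(n \right)} = \sqrt{n} \left(-68 + 4 n\right)$ ($k{\left(n \right)} = \left(\left(-7 + n\right) - 10\right) 4 \sqrt{n} = \left(-17 + n\right) 4 \sqrt{n} = \left(-68 + 4 n\right) \sqrt{n} = \sqrt{n} \left(-68 + 4 n\right)$)
$X = - 360 i \sqrt{7}$ ($X = 4 \sqrt{-28} \left(-17 - 28\right) = 4 \cdot 2 i \sqrt{7} \left(-45\right) = - 360 i \sqrt{7} \approx - 952.47 i$)
$\frac{w{\left(463,-607 \right)}}{\frac{1}{X}} = \frac{-2 + 463}{\frac{1}{\left(-360\right) i \sqrt{7}}} = \frac{461}{\frac{1}{2520} i \sqrt{7}} = 461 \left(- 360 i \sqrt{7}\right) = - 165960 i \sqrt{7}$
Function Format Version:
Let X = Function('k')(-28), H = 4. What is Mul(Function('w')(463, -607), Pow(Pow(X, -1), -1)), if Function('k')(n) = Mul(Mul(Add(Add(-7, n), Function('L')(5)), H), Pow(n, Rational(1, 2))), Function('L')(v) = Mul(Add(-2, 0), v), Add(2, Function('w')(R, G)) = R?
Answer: Mul(-165960, I, Pow(7, Rational(1, 2))) ≈ Mul(-4.3909e+5, I)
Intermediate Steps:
Function('w')(R, G) = Add(-2, R)
Function('L')(v) = Mul(-2, v)
Function('k')(n) = Mul(Pow(n, Rational(1, 2)), Add(-68, Mul(4, n))) (Function('k')(n) = Mul(Mul(Add(Add(-7, n), Mul(-2, 5)), 4), Pow(n, Rational(1, 2))) = Mul(Mul(Add(Add(-7, n), -10), 4), Pow(n, Rational(1, 2))) = Mul(Mul(Add(-17, n), 4), Pow(n, Rational(1, 2))) = Mul(Add(-68, Mul(4, n)), Pow(n, Rational(1, 2))) = Mul(Pow(n, Rational(1, 2)), Add(-68, Mul(4, n))))
X = Mul(-360, I, Pow(7, Rational(1, 2))) (X = Mul(4, Pow(-28, Rational(1, 2)), Add(-17, -28)) = Mul(4, Mul(2, I, Pow(7, Rational(1, 2))), -45) = Mul(-360, I, Pow(7, Rational(1, 2))) ≈ Mul(-952.47, I))
Mul(Function('w')(463, -607), Pow(Pow(X, -1), -1)) = Mul(Add(-2, 463), Pow(Pow(Mul(-360, I, Pow(7, Rational(1, 2))), -1), -1)) = Mul(461, Pow(Mul(Rational(1, 2520), I, Pow(7, Rational(1, 2))), -1)) = Mul(461, Mul(-360, I, Pow(7, Rational(1, 2)))) = Mul(-165960, I, Pow(7, Rational(1, 2)))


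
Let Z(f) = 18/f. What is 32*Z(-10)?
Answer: -288/5 ≈ -57.600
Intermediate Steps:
32*Z(-10) = 32*(18/(-10)) = 32*(18*(-⅒)) = 32*(-9/5) = -288/5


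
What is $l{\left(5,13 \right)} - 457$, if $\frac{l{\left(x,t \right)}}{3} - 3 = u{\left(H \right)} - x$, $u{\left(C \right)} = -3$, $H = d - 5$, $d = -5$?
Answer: $-472$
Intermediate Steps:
$H = -10$ ($H = -5 - 5 = -10$)
$l{\left(x,t \right)} = - 3 x$ ($l{\left(x,t \right)} = 9 + 3 \left(-3 - x\right) = 9 - \left(9 + 3 x\right) = - 3 x$)
$l{\left(5,13 \right)} - 457 = \left(-3\right) 5 - 457 = -15 - 457 = -472$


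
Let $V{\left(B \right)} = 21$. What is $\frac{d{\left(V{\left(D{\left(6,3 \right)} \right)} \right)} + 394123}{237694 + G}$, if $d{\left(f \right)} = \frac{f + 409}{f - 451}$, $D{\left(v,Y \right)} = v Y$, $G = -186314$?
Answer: $\frac{197061}{25690} \approx 7.6707$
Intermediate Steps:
$D{\left(v,Y \right)} = Y v$
$d{\left(f \right)} = \frac{409 + f}{-451 + f}$
$\frac{d{\left(V{\left(D{\left(6,3 \right)} \right)} \right)} + 394123}{237694 + G} = \frac{\frac{409 + 21}{-451 + 21} + 394123}{237694 - 186314} = \frac{\frac{1}{-430} \cdot 430 + 394123}{51380} = \left(\left(- \frac{1}{430}\right) 430 + 394123\right) \frac{1}{51380} = \left(-1 + 394123\right) \frac{1}{51380} = 394122 \cdot \frac{1}{51380} = \frac{197061}{25690}$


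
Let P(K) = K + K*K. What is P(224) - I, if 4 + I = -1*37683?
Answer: 88087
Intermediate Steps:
P(K) = K + K**2
I = -37687 (I = -4 - 1*37683 = -4 - 37683 = -37687)
P(224) - I = 224*(1 + 224) - 1*(-37687) = 224*225 + 37687 = 50400 + 37687 = 88087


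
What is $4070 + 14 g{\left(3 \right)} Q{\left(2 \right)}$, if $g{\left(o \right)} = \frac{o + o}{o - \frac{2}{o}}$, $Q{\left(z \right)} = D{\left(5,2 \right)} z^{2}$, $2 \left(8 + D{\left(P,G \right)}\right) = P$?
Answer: $3278$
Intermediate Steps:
$D{\left(P,G \right)} = -8 + \frac{P}{2}$
$Q{\left(z \right)} = - \frac{11 z^{2}}{2}$ ($Q{\left(z \right)} = \left(-8 + \frac{1}{2} \cdot 5\right) z^{2} = \left(-8 + \frac{5}{2}\right) z^{2} = - \frac{11 z^{2}}{2}$)
$g{\left(o \right)} = \frac{2 o}{o - \frac{2}{o}}$
$4070 + 14 g{\left(3 \right)} Q{\left(2 \right)} = 4070 + 14 \frac{2 \cdot 3^{2}}{-2 + 3^{2}} \left(- \frac{11 \cdot 2^{2}}{2}\right) = 4070 + 14 \cdot 2 \cdot 9 \frac{1}{-2 + 9} \left(\left(- \frac{11}{2}\right) 4\right) = 4070 + 14 \cdot 2 \cdot 9 \cdot \frac{1}{7} \left(-22\right) = 4070 + 14 \cdot \frac{18}{7} \left(-22\right) = 4070 + 36 \left(-22\right) = 4070 - 792 = 3278$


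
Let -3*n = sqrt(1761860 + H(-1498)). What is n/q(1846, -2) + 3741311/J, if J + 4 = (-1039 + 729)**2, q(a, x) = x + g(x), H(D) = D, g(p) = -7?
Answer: 534473/13728 + sqrt(1760362)/27 ≈ 88.073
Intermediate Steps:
q(a, x) = -7 + x (q(a, x) = x - 7 = -7 + x)
J = 96096 (J = -4 + (-1039 + 729)**2 = -4 + (-310)**2 = -4 + 96100 = 96096)
n = -sqrt(1760362)/3 (n = -sqrt(1761860 - 1498)/3 = -sqrt(1760362)/3 ≈ -442.26)
n/q(1846, -2) + 3741311/J = (-sqrt(1760362)/3)/(-7 - 2) + 3741311/96096 = -sqrt(1760362)/3/(-9) + 3741311*(1/96096) = -sqrt(1760362)/3*(-1/9) + 534473/13728 = sqrt(1760362)/27 + 534473/13728 = 534473/13728 + sqrt(1760362)/27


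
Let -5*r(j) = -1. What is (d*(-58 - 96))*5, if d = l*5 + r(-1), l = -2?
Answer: 7546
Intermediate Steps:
r(j) = ⅕ (r(j) = -⅕*(-1) = ⅕)
d = -49/5 (d = -2*5 + ⅕ = -10 + ⅕ = -49/5 ≈ -9.8000)
(d*(-58 - 96))*5 = -49*(-58 - 96)/5*5 = -49/5*(-154)*5 = (7546/5)*5 = 7546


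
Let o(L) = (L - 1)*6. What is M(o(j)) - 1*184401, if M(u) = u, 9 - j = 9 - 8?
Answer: -184359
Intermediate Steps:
j = 8 (j = 9 - (9 - 8) = 9 - 1*1 = 9 - 1 = 8)
o(L) = -6 + 6*L (o(L) = (-1 + L)*6 = -6 + 6*L)
M(o(j)) - 1*184401 = (-6 + 6*8) - 1*184401 = (-6 + 48) - 184401 = 42 - 184401 = -184359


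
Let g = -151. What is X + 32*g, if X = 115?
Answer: -4717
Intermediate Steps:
X + 32*g = 115 + 32*(-151) = 115 - 4832 = -4717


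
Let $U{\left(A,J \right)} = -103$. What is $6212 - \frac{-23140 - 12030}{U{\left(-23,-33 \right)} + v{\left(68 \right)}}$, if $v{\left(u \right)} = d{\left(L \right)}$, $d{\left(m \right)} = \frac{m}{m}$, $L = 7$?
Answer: $\frac{299227}{51} \approx 5867.2$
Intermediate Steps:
$d{\left(m \right)} = 1$
$v{\left(u \right)} = 1$
$6212 - \frac{-23140 - 12030}{U{\left(-23,-33 \right)} + v{\left(68 \right)}} = 6212 - \frac{-23140 - 12030}{-103 + 1} = 6212 - - \frac{35170}{-102} = 6212 - \left(-35170\right) \left(- \frac{1}{102}\right) = 6212 - \frac{17585}{51} = \frac{299227}{51}$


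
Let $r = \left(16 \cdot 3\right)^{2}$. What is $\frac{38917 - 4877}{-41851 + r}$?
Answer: $- \frac{34040}{39547} \approx -0.86075$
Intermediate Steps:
$r = 2304$ ($r = 48^{2} = 2304$)
$\frac{38917 - 4877}{-41851 + r} = \frac{38917 - 4877}{-41851 + 2304} = \frac{34040}{-39547} = 34040 \left(- \frac{1}{39547}\right) = - \frac{34040}{39547}$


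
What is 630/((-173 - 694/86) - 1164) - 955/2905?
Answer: -13393174/16801939 ≈ -0.79712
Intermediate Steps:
630/((-173 - 694/86) - 1164) - 955/2905 = 630/((-173 - 694*1/86) - 1164) - 955*1/2905 = 630/((-173 - 347/43) - 1164) - 191/581 = 630/(-7786/43 - 1164) - 191/581 = 630/(-57838/43) - 191/581 = 630*(-43/57838) - 191/581 = -13545/28919 - 191/581 = -13393174/16801939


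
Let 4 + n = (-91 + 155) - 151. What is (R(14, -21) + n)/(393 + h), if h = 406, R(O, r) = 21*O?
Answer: 203/799 ≈ 0.25407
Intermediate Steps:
n = -91 (n = -4 + ((-91 + 155) - 151) = -4 + (64 - 151) = -4 - 87 = -91)
(R(14, -21) + n)/(393 + h) = (21*14 - 91)/(393 + 406) = (294 - 91)/799 = 203*(1/799) = 203/799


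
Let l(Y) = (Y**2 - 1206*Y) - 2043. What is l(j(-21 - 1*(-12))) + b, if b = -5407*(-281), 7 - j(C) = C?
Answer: 1498284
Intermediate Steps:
j(C) = 7 - C
l(Y) = -2043 + Y**2 - 1206*Y
b = 1519367
l(j(-21 - 1*(-12))) + b = (-2043 + (7 - (-21 - 1*(-12)))**2 - 1206*(7 - (-21 - 1*(-12)))) + 1519367 = (-2043 + (7 - (-21 + 12))**2 - 1206*(7 - (-21 + 12))) + 1519367 = (-2043 + (7 - 1*(-9))**2 - 1206*(7 - 1*(-9))) + 1519367 = (-2043 + (7 + 9)**2 - 1206*(7 + 9)) + 1519367 = (-2043 + 16**2 - 1206*16) + 1519367 = (-2043 + 256 - 19296) + 1519367 = -21083 + 1519367 = 1498284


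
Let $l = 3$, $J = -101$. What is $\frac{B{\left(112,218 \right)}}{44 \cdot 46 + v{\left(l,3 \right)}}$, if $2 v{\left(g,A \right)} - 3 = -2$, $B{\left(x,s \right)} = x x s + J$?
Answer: $\frac{5468982}{4049} \approx 1350.7$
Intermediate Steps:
$B{\left(x,s \right)} = -101 + s x^{2}$ ($B{\left(x,s \right)} = x x s - 101 = x^{2} s - 101 = s x^{2} - 101 = -101 + s x^{2}$)
$v{\left(g,A \right)} = \frac{1}{2}$ ($v{\left(g,A \right)} = \frac{3}{2} + \frac{1}{2} \left(-2\right) = \frac{3}{2} - 1 = \frac{1}{2}$)
$\frac{B{\left(112,218 \right)}}{44 \cdot 46 + v{\left(l,3 \right)}} = \frac{-101 + 218 \cdot 112^{2}}{44 \cdot 46 + \frac{1}{2}} = \frac{-101 + 218 \cdot 12544}{2024 + \frac{1}{2}} = \frac{-101 + 2734592}{\frac{4049}{2}} = 2734491 \cdot \frac{2}{4049} = \frac{5468982}{4049}$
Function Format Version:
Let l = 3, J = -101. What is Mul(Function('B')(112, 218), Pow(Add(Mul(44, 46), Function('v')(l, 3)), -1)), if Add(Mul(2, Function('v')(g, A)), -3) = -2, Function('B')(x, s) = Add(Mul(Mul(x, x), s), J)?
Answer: Rational(5468982, 4049) ≈ 1350.7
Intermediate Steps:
Function('B')(x, s) = Add(-101, Mul(s, Pow(x, 2))) (Function('B')(x, s) = Add(Mul(Mul(x, x), s), -101) = Add(Mul(Pow(x, 2), s), -101) = Add(Mul(s, Pow(x, 2)), -101) = Add(-101, Mul(s, Pow(x, 2))))
Function('v')(g, A) = Rational(1, 2) (Function('v')(g, A) = Add(Rational(3, 2), Mul(Rational(1, 2), -2)) = Add(Rational(3, 2), -1) = Rational(1, 2))
Mul(Function('B')(112, 218), Pow(Add(Mul(44, 46), Function('v')(l, 3)), -1)) = Mul(Add(-101, Mul(218, Pow(112, 2))), Pow(Add(Mul(44, 46), Rational(1, 2)), -1)) = Mul(Add(-101, Mul(218, 12544)), Pow(Add(2024, Rational(1, 2)), -1)) = Mul(Add(-101, 2734592), Pow(Rational(4049, 2), -1)) = Mul(2734491, Rational(2, 4049)) = Rational(5468982, 4049)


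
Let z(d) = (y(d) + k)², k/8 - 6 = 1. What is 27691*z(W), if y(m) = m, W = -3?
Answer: 77784019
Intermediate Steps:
k = 56 (k = 48 + 8*1 = 48 + 8 = 56)
z(d) = (56 + d)² (z(d) = (d + 56)² = (56 + d)²)
27691*z(W) = 27691*(56 - 3)² = 27691*53² = 27691*2809 = 77784019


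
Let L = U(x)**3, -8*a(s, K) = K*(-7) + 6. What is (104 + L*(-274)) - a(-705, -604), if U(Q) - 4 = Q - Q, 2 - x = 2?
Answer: -67611/4 ≈ -16903.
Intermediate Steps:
a(s, K) = -3/4 + 7*K/8 (a(s, K) = -(K*(-7) + 6)/8 = -(-7*K + 6)/8 = -(6 - 7*K)/8 = -3/4 + 7*K/8)
x = 0 (x = 2 - 1*2 = 2 - 2 = 0)
U(Q) = 4 (U(Q) = 4 + (Q - Q) = 4 + 0 = 4)
L = 64 (L = 4**3 = 64)
(104 + L*(-274)) - a(-705, -604) = (104 + 64*(-274)) - (-3/4 + (7/8)*(-604)) = (104 - 17536) - (-3/4 - 1057/2) = -17432 - 1*(-2117/4) = -17432 + 2117/4 = -67611/4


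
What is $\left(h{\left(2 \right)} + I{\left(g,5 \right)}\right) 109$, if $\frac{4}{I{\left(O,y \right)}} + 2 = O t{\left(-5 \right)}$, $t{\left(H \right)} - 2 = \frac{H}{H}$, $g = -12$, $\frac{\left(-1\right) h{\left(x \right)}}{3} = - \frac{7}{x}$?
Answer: $\frac{43055}{38} \approx 1133.0$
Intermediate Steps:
$h{\left(x \right)} = \frac{21}{x}$ ($h{\left(x \right)} = - 3 \left(- \frac{7}{x}\right) = \frac{21}{x}$)
$t{\left(H \right)} = 3$ ($t{\left(H \right)} = 2 + \frac{H}{H} = 2 + 1 = 3$)
$I{\left(O,y \right)} = \frac{4}{-2 + 3 O}$ ($I{\left(O,y \right)} = \frac{4}{-2 + O 3} = \frac{4}{-2 + 3 O}$)
$\left(h{\left(2 \right)} + I{\left(g,5 \right)}\right) 109 = \left(\frac{21}{2} + \frac{4}{-2 + 3 \left(-12\right)}\right) 109 = \left(21 \cdot \frac{1}{2} + \frac{4}{-2 - 36}\right) 109 = \left(\frac{21}{2} + \frac{4}{-38}\right) 109 = \left(\frac{21}{2} + 4 \left(- \frac{1}{38}\right)\right) 109 = \left(\frac{21}{2} - \frac{2}{19}\right) 109 = \frac{395}{38} \cdot 109 = \frac{43055}{38}$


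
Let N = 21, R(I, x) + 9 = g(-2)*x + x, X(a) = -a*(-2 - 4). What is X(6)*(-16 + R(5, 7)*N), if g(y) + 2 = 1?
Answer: -7380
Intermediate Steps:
g(y) = -1 (g(y) = -2 + 1 = -1)
X(a) = 6*a (X(a) = -a*(-6) = -(-6)*a = 6*a)
R(I, x) = -9 (R(I, x) = -9 + (-x + x) = -9 + 0 = -9)
X(6)*(-16 + R(5, 7)*N) = (6*6)*(-16 - 9*21) = 36*(-16 - 189) = 36*(-205) = -7380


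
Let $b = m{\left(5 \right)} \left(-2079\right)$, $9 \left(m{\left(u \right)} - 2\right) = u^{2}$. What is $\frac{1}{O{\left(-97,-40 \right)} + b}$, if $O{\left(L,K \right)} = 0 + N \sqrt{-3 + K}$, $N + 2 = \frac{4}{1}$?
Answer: $- \frac{231}{2294527} - \frac{2 i \sqrt{43}}{98664661} \approx -0.00010067 - 1.3292 \cdot 10^{-7} i$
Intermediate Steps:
$N = 2$ ($N = -2 + \frac{4}{1} = -2 + 4 \cdot 1 = -2 + 4 = 2$)
$m{\left(u \right)} = 2 + \frac{u^{2}}{9}$
$O{\left(L,K \right)} = 2 \sqrt{-3 + K}$ ($O{\left(L,K \right)} = 0 + 2 \sqrt{-3 + K} = 2 \sqrt{-3 + K}$)
$b = -9933$ ($b = \left(2 + \frac{5^{2}}{9}\right) \left(-2079\right) = \left(2 + \frac{1}{9} \cdot 25\right) \left(-2079\right) = \left(2 + \frac{25}{9}\right) \left(-2079\right) = \frac{43}{9} \left(-2079\right) = -9933$)
$\frac{1}{O{\left(-97,-40 \right)} + b} = \frac{1}{2 \sqrt{-3 - 40} - 9933} = \frac{1}{2 \sqrt{-43} - 9933} = \frac{1}{2 i \sqrt{43} - 9933} = \frac{1}{-9933 + 2 i \sqrt{43}}$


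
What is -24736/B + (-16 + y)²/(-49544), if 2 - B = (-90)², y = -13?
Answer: 609354983/200603656 ≈ 3.0376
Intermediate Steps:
B = -8098 (B = 2 - 1*(-90)² = 2 - 1*8100 = 2 - 8100 = -8098)
-24736/B + (-16 + y)²/(-49544) = -24736/(-8098) + (-16 - 13)²/(-49544) = -24736*(-1/8098) + (-29)²*(-1/49544) = 12368/4049 + 841*(-1/49544) = 12368/4049 - 841/49544 = 609354983/200603656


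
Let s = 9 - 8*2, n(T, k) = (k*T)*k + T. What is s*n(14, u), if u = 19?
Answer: -35476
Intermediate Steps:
n(T, k) = T + T*k² (n(T, k) = (T*k)*k + T = T*k² + T = T + T*k²)
s = -7 (s = 9 - 16 = -7)
s*n(14, u) = -98*(1 + 19²) = -98*(1 + 361) = -98*362 = -7*5068 = -35476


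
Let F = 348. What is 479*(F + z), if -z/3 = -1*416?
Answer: 764484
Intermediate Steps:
z = 1248 (z = -(-3)*416 = -3*(-416) = 1248)
479*(F + z) = 479*(348 + 1248) = 479*1596 = 764484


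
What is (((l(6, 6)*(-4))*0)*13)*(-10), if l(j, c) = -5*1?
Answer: 0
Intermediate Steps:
l(j, c) = -5
(((l(6, 6)*(-4))*0)*13)*(-10) = ((-5*(-4)*0)*13)*(-10) = ((20*0)*13)*(-10) = (0*13)*(-10) = 0*(-10) = 0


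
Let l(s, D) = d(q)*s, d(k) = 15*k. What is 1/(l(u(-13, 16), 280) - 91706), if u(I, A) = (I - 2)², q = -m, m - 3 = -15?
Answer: -1/51206 ≈ -1.9529e-5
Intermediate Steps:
m = -12 (m = 3 - 15 = -12)
q = 12 (q = -1*(-12) = 12)
u(I, A) = (-2 + I)²
l(s, D) = 180*s (l(s, D) = (15*12)*s = 180*s)
1/(l(u(-13, 16), 280) - 91706) = 1/(180*(-2 - 13)² - 91706) = 1/(180*(-15)² - 91706) = 1/(180*225 - 91706) = 1/(40500 - 91706) = 1/(-51206) = -1/51206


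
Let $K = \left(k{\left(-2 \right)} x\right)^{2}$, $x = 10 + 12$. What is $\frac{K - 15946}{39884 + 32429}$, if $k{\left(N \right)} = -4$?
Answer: $- \frac{8202}{72313} \approx -0.11342$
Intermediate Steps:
$x = 22$
$K = 7744$ ($K = \left(\left(-4\right) 22\right)^{2} = \left(-88\right)^{2} = 7744$)
$\frac{K - 15946}{39884 + 32429} = \frac{7744 - 15946}{39884 + 32429} = - \frac{8202}{72313}$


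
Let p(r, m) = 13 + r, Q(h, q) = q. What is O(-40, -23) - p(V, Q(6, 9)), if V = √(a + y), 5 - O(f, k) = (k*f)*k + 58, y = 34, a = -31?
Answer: 21094 - √3 ≈ 21092.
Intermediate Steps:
O(f, k) = -53 - f*k² (O(f, k) = 5 - ((k*f)*k + 58) = 5 - ((f*k)*k + 58) = 5 - (f*k² + 58) = 5 - (58 + f*k²) = 5 + (-58 - f*k²) = -53 - f*k²)
V = √3 (V = √(-31 + 34) = √3 ≈ 1.7320)
O(-40, -23) - p(V, Q(6, 9)) = (-53 - 1*(-40)*(-23)²) - (13 + √3) = (-53 - 1*(-40)*529) + (-13 - √3) = (-53 + 21160) + (-13 - √3) = 21107 + (-13 - √3) = 21094 - √3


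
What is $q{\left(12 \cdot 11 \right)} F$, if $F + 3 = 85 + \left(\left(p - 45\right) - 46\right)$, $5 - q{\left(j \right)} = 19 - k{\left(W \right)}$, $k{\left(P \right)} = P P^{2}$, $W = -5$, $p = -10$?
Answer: $2641$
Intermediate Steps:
$k{\left(P \right)} = P^{3}$
$q{\left(j \right)} = -139$ ($q{\left(j \right)} = 5 - \left(19 - \left(-5\right)^{3}\right) = 5 - \left(19 - -125\right) = 5 - \left(19 + 125\right) = 5 - 144 = -139$)
$F = -19$ ($F = -3 + \left(85 - 101\right) = -3 - 16 = -19$)
$q{\left(12 \cdot 11 \right)} F = \left(-139\right) \left(-19\right) = 2641$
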